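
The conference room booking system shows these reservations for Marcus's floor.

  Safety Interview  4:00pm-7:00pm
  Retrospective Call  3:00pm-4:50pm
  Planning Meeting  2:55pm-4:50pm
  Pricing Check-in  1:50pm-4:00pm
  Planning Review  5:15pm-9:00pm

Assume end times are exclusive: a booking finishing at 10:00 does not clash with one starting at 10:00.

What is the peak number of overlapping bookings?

3

Sort all start/end points and keep a running count:
1:50pm start Pricing Check-in → 1
2:55pm start Planning Meeting → 2
3:00pm start Retrospective Call → 3
4:00pm end Pricing Check-in → 2
4:00pm start Safety Interview → 3
4:50pm end Planning Meeting → 2
4:50pm end Retrospective Call → 1
5:15pm start Planning Review → 2
7:00pm end Safety Interview → 1
9:00pm end Planning Review → 0
Peak is 3, at 3:00pm (Planning Meeting, Pricing Check-in, Retrospective Call).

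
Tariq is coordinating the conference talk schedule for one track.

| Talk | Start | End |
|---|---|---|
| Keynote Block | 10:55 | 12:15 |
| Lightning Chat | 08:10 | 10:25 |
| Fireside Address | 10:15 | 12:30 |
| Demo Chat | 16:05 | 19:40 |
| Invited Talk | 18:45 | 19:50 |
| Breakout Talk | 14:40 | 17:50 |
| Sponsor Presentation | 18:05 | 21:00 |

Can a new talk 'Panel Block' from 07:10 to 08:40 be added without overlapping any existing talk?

Lightning Chat: starts 08:10 before Panel Block ends 08:40, and ends 10:25 after Panel Block starts 07:10 → overlap.
Fireside Address: starts 10:15 at or after Panel Block ends 08:40 → clear.
Keynote Block: starts 10:55 at or after Panel Block ends 08:40 → clear.
Breakout Talk: starts 14:40 at or after Panel Block ends 08:40 → clear.
Demo Chat: starts 16:05 at or after Panel Block ends 08:40 → clear.
Sponsor Presentation: starts 18:05 at or after Panel Block ends 08:40 → clear.
Invited Talk: starts 18:45 at or after Panel Block ends 08:40 → clear.
Panel Block overlaps Lightning Chat.

No — it overlaps Lightning Chat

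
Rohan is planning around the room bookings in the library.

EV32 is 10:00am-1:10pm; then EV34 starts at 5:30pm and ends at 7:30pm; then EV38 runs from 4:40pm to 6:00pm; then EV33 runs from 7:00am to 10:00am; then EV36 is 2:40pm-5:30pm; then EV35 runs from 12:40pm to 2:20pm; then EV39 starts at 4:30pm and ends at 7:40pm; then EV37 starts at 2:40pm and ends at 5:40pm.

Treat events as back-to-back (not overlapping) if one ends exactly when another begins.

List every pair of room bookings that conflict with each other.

Two intervals overlap when each starts before the other ends.
Sorted by start: EV33, EV32, EV35, EV36, EV37, EV39, EV38, EV34.
EV32 starts exactly when EV33 ends (back-to-back, no overlap), so nothing later overlaps EV33 either.
EV35 starts before EV32 ends → EV32 and EV35 overlap.
EV36 starts after EV32 ends, so nothing later overlaps EV32 either.
EV36 starts after EV35 ends, so nothing later overlaps EV35 either.
EV37 starts before EV36 ends → EV36 and EV37 overlap.
EV39 starts before EV36 ends → EV36 and EV39 overlap.
EV38 starts before EV36 ends → EV36 and EV38 overlap.
EV34 starts exactly when EV36 ends (back-to-back, no overlap).
EV39 starts before EV37 ends → EV37 and EV39 overlap.
EV38 starts before EV37 ends → EV37 and EV38 overlap.
EV34 starts before EV37 ends → EV37 and EV34 overlap.
EV38 starts before EV39 ends → EV39 and EV38 overlap.
EV34 starts before EV39 ends → EV39 and EV34 overlap.
EV34 starts before EV38 ends → EV38 and EV34 overlap.

EV32 & EV35, EV34 & EV37, EV34 & EV38, EV34 & EV39, EV36 & EV37, EV36 & EV38, EV36 & EV39, EV37 & EV38, EV37 & EV39, EV38 & EV39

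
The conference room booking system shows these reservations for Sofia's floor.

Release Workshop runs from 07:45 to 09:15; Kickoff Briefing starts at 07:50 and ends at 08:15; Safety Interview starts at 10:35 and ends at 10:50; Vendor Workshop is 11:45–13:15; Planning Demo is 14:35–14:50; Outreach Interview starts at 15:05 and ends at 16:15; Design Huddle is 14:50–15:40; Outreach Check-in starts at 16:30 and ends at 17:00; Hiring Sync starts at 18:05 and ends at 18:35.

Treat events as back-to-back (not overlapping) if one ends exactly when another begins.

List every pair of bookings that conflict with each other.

Design Huddle & Outreach Interview, Kickoff Briefing & Release Workshop

Sorted by start: Release Workshop, Kickoff Briefing, Safety Interview, Vendor Workshop, Planning Demo, Design Huddle, Outreach Interview, Outreach Check-in, Hiring Sync.
Kickoff Briefing starts before Release Workshop ends → Release Workshop and Kickoff Briefing overlap.
Safety Interview starts after Release Workshop ends; Release Workshop is clear from here.
Safety Interview starts after Kickoff Briefing ends; Kickoff Briefing is clear from here.
Vendor Workshop starts after Safety Interview ends; Safety Interview is clear from here.
Planning Demo starts after Vendor Workshop ends; Vendor Workshop is clear from here.
Design Huddle starts exactly when Planning Demo ends (back-to-back, no overlap); Planning Demo is clear from here.
Outreach Interview starts before Design Huddle ends → Design Huddle and Outreach Interview overlap.
Outreach Check-in starts after Design Huddle ends; Design Huddle is clear from here.
Outreach Check-in starts after Outreach Interview ends; Outreach Interview is clear from here.
Hiring Sync starts after Outreach Check-in ends.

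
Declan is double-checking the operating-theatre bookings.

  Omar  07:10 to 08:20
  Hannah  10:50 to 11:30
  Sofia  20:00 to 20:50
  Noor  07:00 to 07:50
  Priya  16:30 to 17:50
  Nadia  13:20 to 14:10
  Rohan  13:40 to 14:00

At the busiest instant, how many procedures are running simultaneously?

2

Sort all start/end points and keep a running count:
07:00 start Noor → 1
07:10 start Omar → 2
07:50 end Noor → 1
08:20 end Omar → 0
10:50 start Hannah → 1
11:30 end Hannah → 0
13:20 start Nadia → 1
13:40 start Rohan → 2
14:00 end Rohan → 1
14:10 end Nadia → 0
16:30 start Priya → 1
17:50 end Priya → 0
20:00 start Sofia → 1
20:50 end Sofia → 0
Peak is 2, at 07:10 (Noor, Omar).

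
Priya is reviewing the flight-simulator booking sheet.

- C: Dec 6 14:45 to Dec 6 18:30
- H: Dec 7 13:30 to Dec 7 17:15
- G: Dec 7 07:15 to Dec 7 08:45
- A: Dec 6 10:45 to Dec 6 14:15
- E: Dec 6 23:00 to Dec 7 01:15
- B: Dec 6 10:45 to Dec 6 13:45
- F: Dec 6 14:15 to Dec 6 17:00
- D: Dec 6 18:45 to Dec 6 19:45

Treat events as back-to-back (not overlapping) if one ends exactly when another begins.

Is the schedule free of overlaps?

No

Two intervals overlap when each starts before the other ends.
Sorted by start: A, B, F, C, D, E, G, H.
B starts before A ends → A and B overlap.
That's a conflict, so the schedule is not conflict-free.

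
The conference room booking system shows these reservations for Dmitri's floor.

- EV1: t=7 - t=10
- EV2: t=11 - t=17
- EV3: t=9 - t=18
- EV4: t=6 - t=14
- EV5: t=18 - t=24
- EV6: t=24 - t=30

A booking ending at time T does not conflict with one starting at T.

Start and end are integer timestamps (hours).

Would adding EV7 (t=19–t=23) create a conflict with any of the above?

Yes — it overlaps EV5

EV4: ends t=14 at or before EV7 starts t=19 → clear.
EV1: ends t=10 at or before EV7 starts t=19 → clear.
EV3: ends t=18 at or before EV7 starts t=19 → clear.
EV2: ends t=17 at or before EV7 starts t=19 → clear.
EV5: starts t=18 before EV7 ends t=23, and ends t=24 after EV7 starts t=19 → overlap.
EV6: starts t=24 at or after EV7 ends t=23 → clear.
EV7 overlaps EV5.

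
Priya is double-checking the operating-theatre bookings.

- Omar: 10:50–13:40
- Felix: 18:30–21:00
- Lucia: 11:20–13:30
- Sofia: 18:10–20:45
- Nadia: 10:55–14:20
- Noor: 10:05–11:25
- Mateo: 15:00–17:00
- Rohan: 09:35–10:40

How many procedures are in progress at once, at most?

4

Sweep the timeline, counting +1 at each start and −1 at each end (ends before starts at a tie):
09:35 start Rohan → 1
10:05 start Noor → 2
10:40 end Rohan → 1
10:50 start Omar → 2
10:55 start Nadia → 3
11:20 start Lucia → 4
11:25 end Noor → 3
13:30 end Lucia → 2
13:40 end Omar → 1
14:20 end Nadia → 0
15:00 start Mateo → 1
17:00 end Mateo → 0
18:10 start Sofia → 1
18:30 start Felix → 2
20:45 end Sofia → 1
21:00 end Felix → 0
Peak is 4, at 11:20 (Lucia, Nadia, Noor, Omar).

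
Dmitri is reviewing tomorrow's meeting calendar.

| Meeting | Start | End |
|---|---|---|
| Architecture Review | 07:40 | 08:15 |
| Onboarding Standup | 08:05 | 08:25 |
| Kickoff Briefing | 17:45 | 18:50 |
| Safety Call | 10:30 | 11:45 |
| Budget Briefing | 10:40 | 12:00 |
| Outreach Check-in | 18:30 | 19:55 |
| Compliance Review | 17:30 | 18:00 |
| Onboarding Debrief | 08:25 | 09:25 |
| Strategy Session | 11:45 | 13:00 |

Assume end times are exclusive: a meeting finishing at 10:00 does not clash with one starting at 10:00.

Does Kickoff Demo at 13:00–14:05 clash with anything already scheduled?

No — it doesn't clash with anything

Architecture Review: ends 08:15 at or before Kickoff Demo starts 13:00 → clear.
Onboarding Standup: ends 08:25 at or before Kickoff Demo starts 13:00 → clear.
Onboarding Debrief: ends 09:25 at or before Kickoff Demo starts 13:00 → clear.
Safety Call: ends 11:45 at or before Kickoff Demo starts 13:00 → clear.
Budget Briefing: ends 12:00 at or before Kickoff Demo starts 13:00 → clear.
Strategy Session: ends 13:00 at or before Kickoff Demo starts 13:00 → clear.
Compliance Review: starts 17:30 at or after Kickoff Demo ends 14:05 → clear.
Kickoff Briefing: starts 17:45 at or after Kickoff Demo ends 14:05 → clear.
Outreach Check-in: starts 18:30 at or after Kickoff Demo ends 14:05 → clear.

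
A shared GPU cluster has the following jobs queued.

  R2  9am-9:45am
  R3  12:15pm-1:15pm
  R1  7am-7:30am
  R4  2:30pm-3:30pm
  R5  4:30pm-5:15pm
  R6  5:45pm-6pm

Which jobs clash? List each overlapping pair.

Sorted by start: R1, R2, R3, R4, R5, R6.
R2 starts after R1 ends, so R1 has no further overlaps.
R3 starts after R2 ends, so R2 has no further overlaps.
R4 starts after R3 ends, so R3 has no further overlaps.
R5 starts after R4 ends, so R4 has no further overlaps.
R6 starts after R5 ends.

no overlapping pairs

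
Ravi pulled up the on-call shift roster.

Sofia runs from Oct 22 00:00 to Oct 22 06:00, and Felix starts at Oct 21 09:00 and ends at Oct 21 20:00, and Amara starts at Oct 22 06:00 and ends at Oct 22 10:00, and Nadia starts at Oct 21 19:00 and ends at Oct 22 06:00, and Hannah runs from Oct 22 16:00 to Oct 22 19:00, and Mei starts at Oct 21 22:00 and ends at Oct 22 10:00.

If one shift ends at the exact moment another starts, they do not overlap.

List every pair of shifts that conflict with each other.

Check each pair: they overlap iff neither finishes before the other starts.
Sorted by start: Felix, Nadia, Mei, Sofia, Amara, Hannah.
Nadia starts before Felix ends → Felix and Nadia overlap.
Mei starts after Felix ends, so Felix has no further overlaps.
Mei starts before Nadia ends → Nadia and Mei overlap.
Sofia starts before Nadia ends → Nadia and Sofia overlap.
Amara starts exactly when Nadia ends (back-to-back, no overlap), so Nadia has no further overlaps.
Sofia starts before Mei ends → Mei and Sofia overlap.
Amara starts before Mei ends → Mei and Amara overlap.
Hannah starts after Mei ends.
Amara starts exactly when Sofia ends (back-to-back, no overlap), so Sofia has no further overlaps.
Hannah starts after Amara ends.

Amara & Mei, Felix & Nadia, Mei & Nadia, Mei & Sofia, Nadia & Sofia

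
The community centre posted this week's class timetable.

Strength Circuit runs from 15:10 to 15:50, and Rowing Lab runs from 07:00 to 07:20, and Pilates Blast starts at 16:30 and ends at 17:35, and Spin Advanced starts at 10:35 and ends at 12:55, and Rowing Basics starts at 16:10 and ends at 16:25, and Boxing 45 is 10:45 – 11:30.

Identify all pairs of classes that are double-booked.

Check each pair: they overlap iff neither finishes before the other starts.
Sorted by start: Rowing Lab, Spin Advanced, Boxing 45, Strength Circuit, Rowing Basics, Pilates Blast.
Spin Advanced starts after Rowing Lab ends; Rowing Lab is clear from here.
Boxing 45 starts before Spin Advanced ends → Spin Advanced and Boxing 45 overlap.
Strength Circuit starts after Spin Advanced ends; Spin Advanced is clear from here.
Strength Circuit starts after Boxing 45 ends; Boxing 45 is clear from here.
Rowing Basics starts after Strength Circuit ends; Strength Circuit is clear from here.
Pilates Blast starts after Rowing Basics ends.

Boxing 45 & Spin Advanced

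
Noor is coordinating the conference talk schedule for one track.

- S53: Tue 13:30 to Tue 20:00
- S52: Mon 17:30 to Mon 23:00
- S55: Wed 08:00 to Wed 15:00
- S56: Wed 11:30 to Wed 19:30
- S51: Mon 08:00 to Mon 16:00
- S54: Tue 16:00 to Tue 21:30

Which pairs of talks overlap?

Sorted by start: S51, S52, S53, S54, S55, S56.
S52 starts after S51 ends; S51 is clear from here.
S53 starts after S52 ends; S52 is clear from here.
S54 starts before S53 ends → S53 and S54 overlap.
S55 starts after S53 ends; S53 is clear from here.
S55 starts after S54 ends; S54 is clear from here.
S56 starts before S55 ends → S55 and S56 overlap.

S53 & S54, S55 & S56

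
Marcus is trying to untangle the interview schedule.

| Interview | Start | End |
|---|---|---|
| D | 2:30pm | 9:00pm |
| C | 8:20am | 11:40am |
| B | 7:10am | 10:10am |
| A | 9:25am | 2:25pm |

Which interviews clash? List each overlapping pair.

Check each pair: they overlap iff neither finishes before the other starts.
Sorted by start: B, C, A, D.
C starts before B ends → B and C overlap.
A starts before B ends → B and A overlap.
D starts after B ends.
A starts before C ends → C and A overlap.
D starts after C ends.
D starts after A ends.

A & B, A & C, B & C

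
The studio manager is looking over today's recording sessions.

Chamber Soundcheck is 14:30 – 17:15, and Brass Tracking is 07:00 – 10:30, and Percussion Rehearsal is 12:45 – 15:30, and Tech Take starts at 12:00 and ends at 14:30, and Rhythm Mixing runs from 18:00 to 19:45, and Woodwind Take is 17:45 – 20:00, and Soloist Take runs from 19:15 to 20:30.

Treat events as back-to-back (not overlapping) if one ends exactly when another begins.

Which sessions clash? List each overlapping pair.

Chamber Soundcheck & Percussion Rehearsal, Percussion Rehearsal & Tech Take, Rhythm Mixing & Soloist Take, Rhythm Mixing & Woodwind Take, Soloist Take & Woodwind Take

Sorted by start: Brass Tracking, Tech Take, Percussion Rehearsal, Chamber Soundcheck, Woodwind Take, Rhythm Mixing, Soloist Take.
Tech Take starts after Brass Tracking ends, so Brass Tracking has no further overlaps.
Percussion Rehearsal starts before Tech Take ends → Tech Take and Percussion Rehearsal overlap.
Chamber Soundcheck starts exactly when Tech Take ends (back-to-back, no overlap), so Tech Take has no further overlaps.
Chamber Soundcheck starts before Percussion Rehearsal ends → Percussion Rehearsal and Chamber Soundcheck overlap.
Woodwind Take starts after Percussion Rehearsal ends, so Percussion Rehearsal has no further overlaps.
Woodwind Take starts after Chamber Soundcheck ends, so Chamber Soundcheck has no further overlaps.
Rhythm Mixing starts before Woodwind Take ends → Woodwind Take and Rhythm Mixing overlap.
Soloist Take starts before Woodwind Take ends → Woodwind Take and Soloist Take overlap.
Soloist Take starts before Rhythm Mixing ends → Rhythm Mixing and Soloist Take overlap.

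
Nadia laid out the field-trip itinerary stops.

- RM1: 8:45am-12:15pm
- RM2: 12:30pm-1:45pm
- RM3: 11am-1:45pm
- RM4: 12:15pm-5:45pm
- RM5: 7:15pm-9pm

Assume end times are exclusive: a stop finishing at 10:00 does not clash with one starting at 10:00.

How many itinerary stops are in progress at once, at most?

Sort all start/end points and keep a running count:
8:45am start RM1 → 1
11am start RM3 → 2
12:15pm end RM1 → 1
12:15pm start RM4 → 2
12:30pm start RM2 → 3
1:45pm end RM2 → 2
1:45pm end RM3 → 1
5:45pm end RM4 → 0
7:15pm start RM5 → 1
9pm end RM5 → 0
Peak is 3, at 12:30pm (RM2, RM3, RM4).

3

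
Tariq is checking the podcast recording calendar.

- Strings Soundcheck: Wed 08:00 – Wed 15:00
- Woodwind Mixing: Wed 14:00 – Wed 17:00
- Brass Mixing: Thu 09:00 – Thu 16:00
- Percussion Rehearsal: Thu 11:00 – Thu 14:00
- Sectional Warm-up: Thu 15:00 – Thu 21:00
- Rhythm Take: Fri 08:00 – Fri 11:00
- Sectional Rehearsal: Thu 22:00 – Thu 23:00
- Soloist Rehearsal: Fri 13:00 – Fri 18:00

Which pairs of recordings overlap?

Brass Mixing & Percussion Rehearsal, Brass Mixing & Sectional Warm-up, Strings Soundcheck & Woodwind Mixing

Sorted by start: Strings Soundcheck, Woodwind Mixing, Brass Mixing, Percussion Rehearsal, Sectional Warm-up, Sectional Rehearsal, Rhythm Take, Soloist Rehearsal.
Woodwind Mixing starts before Strings Soundcheck ends → Strings Soundcheck and Woodwind Mixing overlap.
Brass Mixing starts after Strings Soundcheck ends, so nothing later overlaps Strings Soundcheck either.
Brass Mixing starts after Woodwind Mixing ends, so nothing later overlaps Woodwind Mixing either.
Percussion Rehearsal starts before Brass Mixing ends → Brass Mixing and Percussion Rehearsal overlap.
Sectional Warm-up starts before Brass Mixing ends → Brass Mixing and Sectional Warm-up overlap.
Sectional Rehearsal starts after Brass Mixing ends, so nothing later overlaps Brass Mixing either.
Sectional Warm-up starts after Percussion Rehearsal ends, so nothing later overlaps Percussion Rehearsal either.
Sectional Rehearsal starts after Sectional Warm-up ends, so nothing later overlaps Sectional Warm-up either.
Rhythm Take starts after Sectional Rehearsal ends, so nothing later overlaps Sectional Rehearsal either.
Soloist Rehearsal starts after Rhythm Take ends.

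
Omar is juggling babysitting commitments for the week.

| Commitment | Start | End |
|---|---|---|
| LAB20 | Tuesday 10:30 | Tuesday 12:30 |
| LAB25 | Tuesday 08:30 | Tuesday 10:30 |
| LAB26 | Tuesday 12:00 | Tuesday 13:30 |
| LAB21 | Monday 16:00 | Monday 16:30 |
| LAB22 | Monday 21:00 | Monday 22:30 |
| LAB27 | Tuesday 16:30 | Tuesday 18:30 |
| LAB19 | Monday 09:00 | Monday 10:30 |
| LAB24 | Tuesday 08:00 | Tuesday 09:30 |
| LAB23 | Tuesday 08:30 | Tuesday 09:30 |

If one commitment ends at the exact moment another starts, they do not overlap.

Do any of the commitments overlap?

Yes

Sorted by start: LAB19, LAB21, LAB22, LAB24, LAB23, LAB25, LAB20, LAB26, LAB27.
LAB21 starts after LAB19 ends; LAB19 is clear from here.
LAB22 starts after LAB21 ends; LAB21 is clear from here.
LAB24 starts after LAB22 ends; LAB22 is clear from here.
LAB23 starts before LAB24 ends → LAB24 and LAB23 overlap.
That's a conflict, so the schedule is not conflict-free.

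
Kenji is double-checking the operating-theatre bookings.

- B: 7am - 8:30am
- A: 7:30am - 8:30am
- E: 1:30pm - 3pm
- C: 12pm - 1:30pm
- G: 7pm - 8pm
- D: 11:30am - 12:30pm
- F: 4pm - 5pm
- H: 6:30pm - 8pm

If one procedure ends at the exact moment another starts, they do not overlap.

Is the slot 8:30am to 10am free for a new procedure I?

B: ends 8:30am at or before I starts 8:30am → clear.
A: ends 8:30am at or before I starts 8:30am → clear.
D: starts 11:30am at or after I ends 10am → clear.
C: starts 12pm at or after I ends 10am → clear.
E: starts 1:30pm at or after I ends 10am → clear.
F: starts 4pm at or after I ends 10am → clear.
H: starts 6:30pm at or after I ends 10am → clear.
G: starts 7pm at or after I ends 10am → clear.

Yes — the slot is free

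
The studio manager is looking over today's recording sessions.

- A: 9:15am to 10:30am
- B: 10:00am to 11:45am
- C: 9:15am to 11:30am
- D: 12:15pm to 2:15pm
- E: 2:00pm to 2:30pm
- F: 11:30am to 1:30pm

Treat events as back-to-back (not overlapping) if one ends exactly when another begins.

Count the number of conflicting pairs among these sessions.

6

Two intervals overlap when each starts before the other ends.
Sorted by start: A, C, B, F, D, E.
C starts before A ends → A and C overlap.
B starts before A ends → A and B overlap.
F starts after A ends, so A has no further overlaps.
B starts before C ends → C and B overlap.
F starts exactly when C ends (back-to-back, no overlap), so C has no further overlaps.
F starts before B ends → B and F overlap.
D starts after B ends, so B has no further overlaps.
D starts before F ends → F and D overlap.
E starts after F ends.
E starts before D ends → D and E overlap.
Overlapping pairs: A & B, A & C, B & C, B & F, D & E, D & F — 6 in total.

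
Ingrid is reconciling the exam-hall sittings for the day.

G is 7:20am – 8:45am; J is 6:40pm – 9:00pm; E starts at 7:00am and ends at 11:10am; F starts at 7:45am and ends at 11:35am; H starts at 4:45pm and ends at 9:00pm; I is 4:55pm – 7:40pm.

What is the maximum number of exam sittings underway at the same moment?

Sweep the timeline, counting +1 at each start and −1 at each end (ends before starts at a tie):
7:00am start E → 1
7:20am start G → 2
7:45am start F → 3
8:45am end G → 2
11:10am end E → 1
11:35am end F → 0
4:45pm start H → 1
4:55pm start I → 2
6:40pm start J → 3
7:40pm end I → 2
9:00pm end H → 1
9:00pm end J → 0
Peak is 3, at 7:45am (E, F, G).

3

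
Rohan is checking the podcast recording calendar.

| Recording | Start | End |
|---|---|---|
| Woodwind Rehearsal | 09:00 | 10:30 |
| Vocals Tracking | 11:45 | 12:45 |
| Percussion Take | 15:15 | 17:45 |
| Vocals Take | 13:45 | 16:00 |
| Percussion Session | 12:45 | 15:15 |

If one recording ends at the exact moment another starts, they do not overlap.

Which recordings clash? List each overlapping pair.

Percussion Session & Vocals Take, Percussion Take & Vocals Take

Two intervals overlap when each starts before the other ends.
Sorted by start: Woodwind Rehearsal, Vocals Tracking, Percussion Session, Vocals Take, Percussion Take.
Vocals Tracking starts after Woodwind Rehearsal ends; Woodwind Rehearsal is clear from here.
Percussion Session starts exactly when Vocals Tracking ends (back-to-back, no overlap); Vocals Tracking is clear from here.
Vocals Take starts before Percussion Session ends → Percussion Session and Vocals Take overlap.
Percussion Take starts exactly when Percussion Session ends (back-to-back, no overlap).
Percussion Take starts before Vocals Take ends → Vocals Take and Percussion Take overlap.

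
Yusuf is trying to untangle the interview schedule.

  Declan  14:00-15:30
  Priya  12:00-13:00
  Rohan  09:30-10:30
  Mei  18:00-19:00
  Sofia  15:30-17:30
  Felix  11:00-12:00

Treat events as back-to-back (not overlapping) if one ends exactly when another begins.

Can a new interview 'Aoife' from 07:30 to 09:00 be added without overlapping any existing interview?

Yes — the slot is free

Rohan: starts 09:30 at or after Aoife ends 09:00 → clear.
Felix: starts 11:00 at or after Aoife ends 09:00 → clear.
Priya: starts 12:00 at or after Aoife ends 09:00 → clear.
Declan: starts 14:00 at or after Aoife ends 09:00 → clear.
Sofia: starts 15:30 at or after Aoife ends 09:00 → clear.
Mei: starts 18:00 at or after Aoife ends 09:00 → clear.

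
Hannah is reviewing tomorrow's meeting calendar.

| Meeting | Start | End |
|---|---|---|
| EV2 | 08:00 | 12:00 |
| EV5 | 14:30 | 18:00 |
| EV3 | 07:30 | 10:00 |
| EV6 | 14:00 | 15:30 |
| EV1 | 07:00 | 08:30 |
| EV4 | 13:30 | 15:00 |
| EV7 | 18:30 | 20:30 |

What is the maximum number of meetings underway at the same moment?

Sweep the timeline, counting +1 at each start and −1 at each end (ends before starts at a tie):
07:00 start EV1 → 1
07:30 start EV3 → 2
08:00 start EV2 → 3
08:30 end EV1 → 2
10:00 end EV3 → 1
12:00 end EV2 → 0
13:30 start EV4 → 1
14:00 start EV6 → 2
14:30 start EV5 → 3
15:00 end EV4 → 2
15:30 end EV6 → 1
18:00 end EV5 → 0
18:30 start EV7 → 1
20:30 end EV7 → 0
Peak is 3, at 08:00 (EV1, EV2, EV3).

3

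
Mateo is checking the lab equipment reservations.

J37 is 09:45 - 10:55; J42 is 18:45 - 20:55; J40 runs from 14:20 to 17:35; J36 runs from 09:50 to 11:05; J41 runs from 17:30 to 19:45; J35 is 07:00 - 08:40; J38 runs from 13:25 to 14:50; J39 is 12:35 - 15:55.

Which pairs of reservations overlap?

Sorted by start: J35, J37, J36, J39, J38, J40, J41, J42.
J37 starts after J35 ends, so J35 has no further overlaps.
J36 starts before J37 ends → J37 and J36 overlap.
J39 starts after J37 ends, so J37 has no further overlaps.
J39 starts after J36 ends, so J36 has no further overlaps.
J38 starts before J39 ends → J39 and J38 overlap.
J40 starts before J39 ends → J39 and J40 overlap.
J41 starts after J39 ends, so J39 has no further overlaps.
J40 starts before J38 ends → J38 and J40 overlap.
J41 starts after J38 ends, so J38 has no further overlaps.
J41 starts before J40 ends → J40 and J41 overlap.
J42 starts after J40 ends.
J42 starts before J41 ends → J41 and J42 overlap.

J36 & J37, J38 & J39, J38 & J40, J39 & J40, J40 & J41, J41 & J42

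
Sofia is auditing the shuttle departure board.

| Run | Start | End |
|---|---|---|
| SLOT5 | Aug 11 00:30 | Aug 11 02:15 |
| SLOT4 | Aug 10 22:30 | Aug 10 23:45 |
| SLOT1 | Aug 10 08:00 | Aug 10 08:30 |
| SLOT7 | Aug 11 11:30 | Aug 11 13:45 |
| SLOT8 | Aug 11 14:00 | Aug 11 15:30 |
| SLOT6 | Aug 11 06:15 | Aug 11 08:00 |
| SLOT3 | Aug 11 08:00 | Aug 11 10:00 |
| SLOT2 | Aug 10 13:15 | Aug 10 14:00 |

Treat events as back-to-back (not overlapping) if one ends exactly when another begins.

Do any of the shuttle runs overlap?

Two intervals overlap when each starts before the other ends.
Sorted by start: SLOT1, SLOT2, SLOT4, SLOT5, SLOT6, SLOT3, SLOT7, SLOT8.
SLOT2 starts after SLOT1 ends — done with SLOT1.
SLOT4 starts after SLOT2 ends — done with SLOT2.
SLOT5 starts after SLOT4 ends — done with SLOT4.
SLOT6 starts after SLOT5 ends — done with SLOT5.
SLOT3 starts exactly when SLOT6 ends (back-to-back, no overlap) — done with SLOT6.
SLOT7 starts after SLOT3 ends — done with SLOT3.
SLOT8 starts after SLOT7 ends.
Every pair is clear; the schedule has no overlaps.

No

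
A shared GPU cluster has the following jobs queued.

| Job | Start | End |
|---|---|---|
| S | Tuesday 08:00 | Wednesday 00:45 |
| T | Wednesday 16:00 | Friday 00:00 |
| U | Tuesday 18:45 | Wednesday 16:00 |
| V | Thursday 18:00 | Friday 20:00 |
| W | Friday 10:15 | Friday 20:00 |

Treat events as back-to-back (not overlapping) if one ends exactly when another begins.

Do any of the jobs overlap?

Yes

Two intervals overlap when each starts before the other ends.
Sorted by start: S, U, T, V, W.
U starts before S ends → S and U overlap.
That's a conflict, so the schedule is not conflict-free.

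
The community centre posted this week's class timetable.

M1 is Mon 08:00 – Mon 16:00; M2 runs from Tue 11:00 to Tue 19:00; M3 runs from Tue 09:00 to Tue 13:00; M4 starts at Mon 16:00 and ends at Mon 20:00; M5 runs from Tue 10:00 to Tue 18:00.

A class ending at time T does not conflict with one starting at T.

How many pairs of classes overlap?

3

Check each pair: they overlap iff neither finishes before the other starts.
Sorted by start: M1, M4, M3, M5, M2.
M4 starts exactly when M1 ends (back-to-back, no overlap); M1 is clear from here.
M3 starts after M4 ends; M4 is clear from here.
M5 starts before M3 ends → M3 and M5 overlap.
M2 starts before M3 ends → M3 and M2 overlap.
M2 starts before M5 ends → M5 and M2 overlap.
Overlapping pairs: M2 & M3, M2 & M5, M3 & M5 — 3 in total.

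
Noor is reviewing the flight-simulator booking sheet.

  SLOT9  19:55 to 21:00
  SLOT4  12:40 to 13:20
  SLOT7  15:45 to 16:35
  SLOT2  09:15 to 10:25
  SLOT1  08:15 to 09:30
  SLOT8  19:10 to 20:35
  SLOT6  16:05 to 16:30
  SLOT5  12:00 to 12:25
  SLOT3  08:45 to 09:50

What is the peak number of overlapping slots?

3

Sweep the timeline, counting +1 at each start and −1 at each end (ends before starts at a tie):
08:15 start SLOT1 → 1
08:45 start SLOT3 → 2
09:15 start SLOT2 → 3
09:30 end SLOT1 → 2
09:50 end SLOT3 → 1
10:25 end SLOT2 → 0
12:00 start SLOT5 → 1
12:25 end SLOT5 → 0
12:40 start SLOT4 → 1
13:20 end SLOT4 → 0
15:45 start SLOT7 → 1
16:05 start SLOT6 → 2
16:30 end SLOT6 → 1
16:35 end SLOT7 → 0
19:10 start SLOT8 → 1
19:55 start SLOT9 → 2
20:35 end SLOT8 → 1
21:00 end SLOT9 → 0
Peak is 3, at 09:15 (SLOT1, SLOT2, SLOT3).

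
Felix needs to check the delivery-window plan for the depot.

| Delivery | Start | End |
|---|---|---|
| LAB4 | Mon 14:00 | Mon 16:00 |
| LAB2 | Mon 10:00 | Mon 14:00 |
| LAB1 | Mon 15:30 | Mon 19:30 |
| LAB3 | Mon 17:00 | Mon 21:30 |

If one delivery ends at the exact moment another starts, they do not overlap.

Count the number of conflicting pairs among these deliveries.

Check each pair: they overlap iff neither finishes before the other starts.
Sorted by start: LAB2, LAB4, LAB1, LAB3.
LAB4 starts exactly when LAB2 ends (back-to-back, no overlap), so LAB2 has no further overlaps.
LAB1 starts before LAB4 ends → LAB4 and LAB1 overlap.
LAB3 starts after LAB4 ends.
LAB3 starts before LAB1 ends → LAB1 and LAB3 overlap.
Overlapping pairs: LAB1 & LAB3, LAB1 & LAB4 — 2 in total.

2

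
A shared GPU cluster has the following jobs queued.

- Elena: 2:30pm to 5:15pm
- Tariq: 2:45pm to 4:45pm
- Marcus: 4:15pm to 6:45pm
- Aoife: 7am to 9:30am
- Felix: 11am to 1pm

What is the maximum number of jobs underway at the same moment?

Sort all start/end points and keep a running count:
7am start Aoife → 1
9:30am end Aoife → 0
11am start Felix → 1
1pm end Felix → 0
2:30pm start Elena → 1
2:45pm start Tariq → 2
4:15pm start Marcus → 3
4:45pm end Tariq → 2
5:15pm end Elena → 1
6:45pm end Marcus → 0
Peak is 3, at 4:15pm (Elena, Marcus, Tariq).

3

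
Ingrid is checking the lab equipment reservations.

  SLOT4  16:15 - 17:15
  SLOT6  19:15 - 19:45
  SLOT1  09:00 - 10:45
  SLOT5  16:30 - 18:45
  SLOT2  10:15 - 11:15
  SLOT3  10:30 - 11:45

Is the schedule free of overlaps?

No

Check each pair: they overlap iff neither finishes before the other starts.
Sorted by start: SLOT1, SLOT2, SLOT3, SLOT4, SLOT5, SLOT6.
SLOT2 starts before SLOT1 ends → SLOT1 and SLOT2 overlap.
That's a conflict, so the schedule is not conflict-free.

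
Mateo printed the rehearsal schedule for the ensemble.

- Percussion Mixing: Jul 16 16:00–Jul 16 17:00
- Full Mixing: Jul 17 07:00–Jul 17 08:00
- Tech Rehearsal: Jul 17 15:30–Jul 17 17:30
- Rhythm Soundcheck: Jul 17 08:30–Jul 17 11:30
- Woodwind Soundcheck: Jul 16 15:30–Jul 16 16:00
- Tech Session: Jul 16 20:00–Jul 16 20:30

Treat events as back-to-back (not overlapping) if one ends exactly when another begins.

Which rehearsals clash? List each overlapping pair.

Sorted by start: Woodwind Soundcheck, Percussion Mixing, Tech Session, Full Mixing, Rhythm Soundcheck, Tech Rehearsal.
Percussion Mixing starts exactly when Woodwind Soundcheck ends (back-to-back, no overlap) — done with Woodwind Soundcheck.
Tech Session starts after Percussion Mixing ends — done with Percussion Mixing.
Full Mixing starts after Tech Session ends — done with Tech Session.
Rhythm Soundcheck starts after Full Mixing ends — done with Full Mixing.
Tech Rehearsal starts after Rhythm Soundcheck ends.

no conflicts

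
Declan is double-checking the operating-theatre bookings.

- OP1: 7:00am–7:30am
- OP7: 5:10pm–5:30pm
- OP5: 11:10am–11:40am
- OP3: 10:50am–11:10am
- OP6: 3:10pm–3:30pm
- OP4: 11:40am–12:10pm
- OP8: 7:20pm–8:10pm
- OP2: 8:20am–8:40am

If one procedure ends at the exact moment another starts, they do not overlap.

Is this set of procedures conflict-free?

Yes

Two intervals overlap when each starts before the other ends.
Sorted by start: OP1, OP2, OP3, OP5, OP4, OP6, OP7, OP8.
OP2 starts after OP1 ends, so nothing later overlaps OP1 either.
OP3 starts after OP2 ends, so nothing later overlaps OP2 either.
OP5 starts exactly when OP3 ends (back-to-back, no overlap), so nothing later overlaps OP3 either.
OP4 starts exactly when OP5 ends (back-to-back, no overlap), so nothing later overlaps OP5 either.
OP6 starts after OP4 ends, so nothing later overlaps OP4 either.
OP7 starts after OP6 ends, so nothing later overlaps OP6 either.
OP8 starts after OP7 ends.
Every pair is clear; the schedule has no overlaps.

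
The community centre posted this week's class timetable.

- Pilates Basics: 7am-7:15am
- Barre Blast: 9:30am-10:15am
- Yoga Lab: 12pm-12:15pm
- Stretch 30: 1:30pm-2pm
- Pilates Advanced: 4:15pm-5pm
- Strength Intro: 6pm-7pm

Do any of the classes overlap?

No

Sorted by start: Pilates Basics, Barre Blast, Yoga Lab, Stretch 30, Pilates Advanced, Strength Intro.
Barre Blast starts after Pilates Basics ends, so nothing later overlaps Pilates Basics either.
Yoga Lab starts after Barre Blast ends, so nothing later overlaps Barre Blast either.
Stretch 30 starts after Yoga Lab ends, so nothing later overlaps Yoga Lab either.
Pilates Advanced starts after Stretch 30 ends, so nothing later overlaps Stretch 30 either.
Strength Intro starts after Pilates Advanced ends.
Every pair is clear; the schedule has no overlaps.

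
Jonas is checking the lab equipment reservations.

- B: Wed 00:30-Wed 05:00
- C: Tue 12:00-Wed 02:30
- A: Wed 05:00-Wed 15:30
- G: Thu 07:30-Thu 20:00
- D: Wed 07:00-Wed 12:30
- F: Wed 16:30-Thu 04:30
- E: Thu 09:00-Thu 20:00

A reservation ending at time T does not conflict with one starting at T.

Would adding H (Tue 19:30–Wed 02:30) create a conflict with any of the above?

C: starts Tue 12:00 before H ends Wed 02:30, and ends Wed 02:30 after H starts Tue 19:30 → overlap.
B: starts Wed 00:30 before H ends Wed 02:30, and ends Wed 05:00 after H starts Tue 19:30 → overlap.
A: starts Wed 05:00 at or after H ends Wed 02:30 → clear.
D: starts Wed 07:00 at or after H ends Wed 02:30 → clear.
F: starts Wed 16:30 at or after H ends Wed 02:30 → clear.
G: starts Thu 07:30 at or after H ends Wed 02:30 → clear.
E: starts Thu 09:00 at or after H ends Wed 02:30 → clear.
H overlaps B, C.

Yes — it overlaps B, C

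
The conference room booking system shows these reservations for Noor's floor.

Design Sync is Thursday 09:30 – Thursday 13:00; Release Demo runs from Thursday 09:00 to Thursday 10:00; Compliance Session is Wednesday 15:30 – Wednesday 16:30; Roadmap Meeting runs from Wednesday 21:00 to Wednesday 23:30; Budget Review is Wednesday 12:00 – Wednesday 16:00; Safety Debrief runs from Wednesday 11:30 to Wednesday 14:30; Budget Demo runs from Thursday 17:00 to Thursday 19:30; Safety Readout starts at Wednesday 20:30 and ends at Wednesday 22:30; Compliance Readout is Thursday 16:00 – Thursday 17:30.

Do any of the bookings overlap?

Check each pair: they overlap iff neither finishes before the other starts.
Sorted by start: Safety Debrief, Budget Review, Compliance Session, Safety Readout, Roadmap Meeting, Release Demo, Design Sync, Compliance Readout, Budget Demo.
Budget Review starts before Safety Debrief ends → Safety Debrief and Budget Review overlap.
That's a conflict, so the schedule is not conflict-free.

Yes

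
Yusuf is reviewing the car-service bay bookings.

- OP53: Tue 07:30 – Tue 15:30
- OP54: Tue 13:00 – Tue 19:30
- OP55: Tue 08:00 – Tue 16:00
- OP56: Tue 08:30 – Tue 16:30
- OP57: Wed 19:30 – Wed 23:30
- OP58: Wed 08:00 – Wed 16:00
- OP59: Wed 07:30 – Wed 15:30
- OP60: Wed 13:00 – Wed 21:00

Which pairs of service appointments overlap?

Check each pair: they overlap iff neither finishes before the other starts.
Sorted by start: OP53, OP55, OP56, OP54, OP59, OP58, OP60, OP57.
OP55 starts before OP53 ends → OP53 and OP55 overlap.
OP56 starts before OP53 ends → OP53 and OP56 overlap.
OP54 starts before OP53 ends → OP53 and OP54 overlap.
OP59 starts after OP53 ends, so nothing later overlaps OP53 either.
OP56 starts before OP55 ends → OP55 and OP56 overlap.
OP54 starts before OP55 ends → OP55 and OP54 overlap.
OP59 starts after OP55 ends, so nothing later overlaps OP55 either.
OP54 starts before OP56 ends → OP56 and OP54 overlap.
OP59 starts after OP56 ends, so nothing later overlaps OP56 either.
OP59 starts after OP54 ends, so nothing later overlaps OP54 either.
OP58 starts before OP59 ends → OP59 and OP58 overlap.
OP60 starts before OP59 ends → OP59 and OP60 overlap.
OP57 starts after OP59 ends.
OP60 starts before OP58 ends → OP58 and OP60 overlap.
OP57 starts after OP58 ends.
OP57 starts before OP60 ends → OP60 and OP57 overlap.

OP53 & OP54, OP53 & OP55, OP53 & OP56, OP54 & OP55, OP54 & OP56, OP55 & OP56, OP57 & OP60, OP58 & OP59, OP58 & OP60, OP59 & OP60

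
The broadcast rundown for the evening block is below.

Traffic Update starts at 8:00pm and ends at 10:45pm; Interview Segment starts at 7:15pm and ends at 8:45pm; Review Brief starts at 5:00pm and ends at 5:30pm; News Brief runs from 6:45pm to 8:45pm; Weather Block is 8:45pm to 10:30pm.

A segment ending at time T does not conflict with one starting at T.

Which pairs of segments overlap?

Sorted by start: Review Brief, News Brief, Interview Segment, Traffic Update, Weather Block.
News Brief starts after Review Brief ends; Review Brief is clear from here.
Interview Segment starts before News Brief ends → News Brief and Interview Segment overlap.
Traffic Update starts before News Brief ends → News Brief and Traffic Update overlap.
Weather Block starts exactly when News Brief ends (back-to-back, no overlap).
Traffic Update starts before Interview Segment ends → Interview Segment and Traffic Update overlap.
Weather Block starts exactly when Interview Segment ends (back-to-back, no overlap).
Weather Block starts before Traffic Update ends → Traffic Update and Weather Block overlap.

Interview Segment & News Brief, Interview Segment & Traffic Update, News Brief & Traffic Update, Traffic Update & Weather Block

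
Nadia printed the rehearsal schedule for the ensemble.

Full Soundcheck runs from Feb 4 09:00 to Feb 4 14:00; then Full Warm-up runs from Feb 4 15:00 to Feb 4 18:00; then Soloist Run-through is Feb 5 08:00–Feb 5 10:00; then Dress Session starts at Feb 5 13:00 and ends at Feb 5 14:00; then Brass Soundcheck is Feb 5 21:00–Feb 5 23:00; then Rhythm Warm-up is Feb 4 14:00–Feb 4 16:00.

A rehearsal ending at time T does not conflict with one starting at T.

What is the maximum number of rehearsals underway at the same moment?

Sweep the timeline, counting +1 at each start and −1 at each end (ends before starts at a tie):
Feb 4 09:00 start Full Soundcheck → 1
Feb 4 14:00 end Full Soundcheck → 0
Feb 4 14:00 start Rhythm Warm-up → 1
Feb 4 15:00 start Full Warm-up → 2
Feb 4 16:00 end Rhythm Warm-up → 1
Feb 4 18:00 end Full Warm-up → 0
Feb 5 08:00 start Soloist Run-through → 1
Feb 5 10:00 end Soloist Run-through → 0
Feb 5 13:00 start Dress Session → 1
Feb 5 14:00 end Dress Session → 0
Feb 5 21:00 start Brass Soundcheck → 1
Feb 5 23:00 end Brass Soundcheck → 0
Peak is 2, at Feb 4 15:00 (Full Warm-up, Rhythm Warm-up).

2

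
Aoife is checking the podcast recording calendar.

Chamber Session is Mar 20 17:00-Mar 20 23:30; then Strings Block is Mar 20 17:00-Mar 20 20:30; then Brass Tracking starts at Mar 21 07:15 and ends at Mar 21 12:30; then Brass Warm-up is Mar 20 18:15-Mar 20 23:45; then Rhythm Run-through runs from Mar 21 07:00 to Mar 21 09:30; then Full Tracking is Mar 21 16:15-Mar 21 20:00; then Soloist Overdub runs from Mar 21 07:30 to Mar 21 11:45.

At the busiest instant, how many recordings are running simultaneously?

Sweep the timeline, counting +1 at each start and −1 at each end (ends before starts at a tie):
Mar 20 17:00 start Chamber Session → 1
Mar 20 17:00 start Strings Block → 2
Mar 20 18:15 start Brass Warm-up → 3
Mar 20 20:30 end Strings Block → 2
Mar 20 23:30 end Chamber Session → 1
Mar 20 23:45 end Brass Warm-up → 0
Mar 21 07:00 start Rhythm Run-through → 1
Mar 21 07:15 start Brass Tracking → 2
Mar 21 07:30 start Soloist Overdub → 3
Mar 21 09:30 end Rhythm Run-through → 2
Mar 21 11:45 end Soloist Overdub → 1
Mar 21 12:30 end Brass Tracking → 0
Mar 21 16:15 start Full Tracking → 1
Mar 21 20:00 end Full Tracking → 0
Peak is 3, at Mar 20 18:15 (Brass Warm-up, Chamber Session, Strings Block).

3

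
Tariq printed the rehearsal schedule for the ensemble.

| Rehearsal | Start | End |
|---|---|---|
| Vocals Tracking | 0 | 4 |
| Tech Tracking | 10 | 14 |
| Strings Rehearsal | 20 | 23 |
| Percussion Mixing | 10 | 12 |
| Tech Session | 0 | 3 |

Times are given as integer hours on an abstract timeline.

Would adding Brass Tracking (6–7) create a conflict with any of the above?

No — it doesn't clash with anything

Vocals Tracking: ends 4 at or before Brass Tracking starts 6 → clear.
Tech Session: ends 3 at or before Brass Tracking starts 6 → clear.
Tech Tracking: starts 10 at or after Brass Tracking ends 7 → clear.
Percussion Mixing: starts 10 at or after Brass Tracking ends 7 → clear.
Strings Rehearsal: starts 20 at or after Brass Tracking ends 7 → clear.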